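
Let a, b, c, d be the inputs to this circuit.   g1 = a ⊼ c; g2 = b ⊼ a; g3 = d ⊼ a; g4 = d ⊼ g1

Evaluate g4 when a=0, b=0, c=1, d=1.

0

g1 = 0 ⊼ 1 = 1
g4 = 1 ⊼ 1 = 0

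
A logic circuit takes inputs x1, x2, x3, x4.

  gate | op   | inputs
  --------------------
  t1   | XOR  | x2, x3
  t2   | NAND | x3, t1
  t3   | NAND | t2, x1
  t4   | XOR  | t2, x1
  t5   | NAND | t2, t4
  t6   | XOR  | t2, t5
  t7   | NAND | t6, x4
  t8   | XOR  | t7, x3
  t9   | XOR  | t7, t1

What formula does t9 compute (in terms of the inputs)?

(((x3 NAND (x2 XOR x3)) XOR ((x3 NAND (x2 XOR x3)) NAND ((x3 NAND (x2 XOR x3)) XOR x1))) NAND x4) XOR (x2 XOR x3)

t1 = x2 XOR x3
t2 = x3 NAND t1 = x3 NAND (x2 XOR x3)
t4 = t2 XOR x1 = (x3 NAND (x2 XOR x3)) XOR x1
t5 = t2 NAND t4 = (x3 NAND (x2 XOR x3)) NAND ((x3 NAND (x2 XOR x3)) XOR x1)
t6 = t2 XOR t5 = (x3 NAND (x2 XOR x3)) XOR ((x3 NAND (x2 XOR x3)) NAND ((x3 NAND (x2 XOR x3)) XOR x1))
t7 = t6 NAND x4 = ((x3 NAND (x2 XOR x3)) XOR ((x3 NAND (x2 XOR x3)) NAND ((x3 NAND (x2 XOR x3)) XOR x1))) NAND x4
t9 = t7 XOR t1 = (((x3 NAND (x2 XOR x3)) XOR ((x3 NAND (x2 XOR x3)) NAND ((x3 NAND (x2 XOR x3)) XOR x1))) NAND x4) XOR (x2 XOR x3)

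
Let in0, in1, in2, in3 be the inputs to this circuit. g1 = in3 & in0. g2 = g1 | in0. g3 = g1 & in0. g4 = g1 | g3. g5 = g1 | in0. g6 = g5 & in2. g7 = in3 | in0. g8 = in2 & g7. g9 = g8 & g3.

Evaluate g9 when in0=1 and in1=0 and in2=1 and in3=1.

g1 = 1 & 1 = 1
g3 = 1 & 1 = 1
g7 = 1 | 1 = 1
g8 = 1 & 1 = 1
g9 = 1 & 1 = 1

1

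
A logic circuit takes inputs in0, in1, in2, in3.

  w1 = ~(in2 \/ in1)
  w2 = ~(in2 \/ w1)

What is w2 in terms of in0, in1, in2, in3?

~(in2 \/ (~(in2 \/ in1)))

w1 = ~(in2 \/ in1)
w2 = ~(in2 \/ w1) = ~(in2 \/ (~(in2 \/ in1)))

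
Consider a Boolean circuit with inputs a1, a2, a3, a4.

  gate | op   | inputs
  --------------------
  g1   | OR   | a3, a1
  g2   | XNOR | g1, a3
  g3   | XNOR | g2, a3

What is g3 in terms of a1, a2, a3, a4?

g1 = a3 OR a1
g2 = g1 XNOR a3 = (a3 OR a1) XNOR a3
g3 = g2 XNOR a3 = ((a3 OR a1) XNOR a3) XNOR a3

((a3 OR a1) XNOR a3) XNOR a3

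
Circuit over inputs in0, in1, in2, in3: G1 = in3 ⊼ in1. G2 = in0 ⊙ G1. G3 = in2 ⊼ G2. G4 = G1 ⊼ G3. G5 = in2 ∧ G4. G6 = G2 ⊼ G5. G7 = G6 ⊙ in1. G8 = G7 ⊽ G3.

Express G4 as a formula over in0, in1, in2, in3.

G1 = in3 ⊼ in1
G2 = in0 ⊙ G1 = in0 ⊙ (in3 ⊼ in1)
G3 = in2 ⊼ G2 = in2 ⊼ (in0 ⊙ (in3 ⊼ in1))
G4 = G1 ⊼ G3 = (in3 ⊼ in1) ⊼ (in2 ⊼ (in0 ⊙ (in3 ⊼ in1)))

(in3 ⊼ in1) ⊼ (in2 ⊼ (in0 ⊙ (in3 ⊼ in1)))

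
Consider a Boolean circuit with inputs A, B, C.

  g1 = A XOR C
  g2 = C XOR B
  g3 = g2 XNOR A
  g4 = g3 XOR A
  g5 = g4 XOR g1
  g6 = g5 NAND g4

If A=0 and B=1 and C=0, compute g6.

g1 = 0 XOR 0 = 0
g2 = 0 XOR 1 = 1
g3 = 1 XNOR 0 = 0
g4 = 0 XOR 0 = 0
g5 = 0 XOR 0 = 0
g6 = 0 NAND 0 = 1

1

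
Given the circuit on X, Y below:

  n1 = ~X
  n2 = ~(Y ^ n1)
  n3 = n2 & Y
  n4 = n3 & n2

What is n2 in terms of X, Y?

~(Y ^ ~X)

n1 = ~X
n2 = ~(Y ^ n1) = ~(Y ^ ~X)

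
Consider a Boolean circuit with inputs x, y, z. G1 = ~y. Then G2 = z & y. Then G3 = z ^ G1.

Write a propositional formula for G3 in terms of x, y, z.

G1 = ~y
G3 = z ^ G1 = z ^ ~y

z ^ ~y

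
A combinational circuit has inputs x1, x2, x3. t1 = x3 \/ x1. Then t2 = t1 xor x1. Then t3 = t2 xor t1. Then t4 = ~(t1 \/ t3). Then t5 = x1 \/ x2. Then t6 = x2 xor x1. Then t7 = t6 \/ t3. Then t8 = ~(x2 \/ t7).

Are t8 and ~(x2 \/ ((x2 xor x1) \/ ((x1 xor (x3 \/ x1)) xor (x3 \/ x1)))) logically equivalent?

t1 = x3 \/ x1
t2 = t1 xor x1 = (x3 \/ x1) xor x1
t3 = t2 xor t1 = ((x3 \/ x1) xor x1) xor (x3 \/ x1)
t6 = x2 xor x1
t7 = t6 \/ t3 = (x2 xor x1) \/ (((x3 \/ x1) xor x1) xor (x3 \/ x1))
t8 = ~(x2 \/ t7) = ~(x2 \/ ((x2 xor x1) \/ (((x3 \/ x1) xor x1) xor (x3 \/ x1))))
At x1=0, x2=1, x3=0: circuit gives 0, formula gives 0.
At x1=0, x2=0, x3=0: circuit gives 1, formula gives 1.
Agrees on all 8 inputs.

Yes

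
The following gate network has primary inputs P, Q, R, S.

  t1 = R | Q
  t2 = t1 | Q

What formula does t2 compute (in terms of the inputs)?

(R | Q) | Q

t1 = R | Q
t2 = t1 | Q = (R | Q) | Q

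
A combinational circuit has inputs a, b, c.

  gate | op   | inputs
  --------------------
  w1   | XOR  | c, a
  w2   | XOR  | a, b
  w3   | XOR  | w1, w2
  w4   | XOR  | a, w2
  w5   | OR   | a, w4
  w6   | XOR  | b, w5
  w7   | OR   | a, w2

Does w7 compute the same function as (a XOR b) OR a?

w2 = a XOR b
w7 = a OR w2 = a OR (a XOR b)
At a=0, b=0, c=0: circuit gives 0, formula gives 0.
At a=0, b=1, c=0: circuit gives 1, formula gives 1.
Agrees on all 8 inputs.

Yes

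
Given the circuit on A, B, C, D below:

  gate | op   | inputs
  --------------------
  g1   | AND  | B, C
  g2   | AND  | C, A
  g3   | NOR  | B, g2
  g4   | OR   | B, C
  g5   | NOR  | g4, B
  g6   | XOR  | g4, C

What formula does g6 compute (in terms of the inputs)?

g4 = B OR C
g6 = g4 XOR C = (B OR C) XOR C

(B OR C) XOR C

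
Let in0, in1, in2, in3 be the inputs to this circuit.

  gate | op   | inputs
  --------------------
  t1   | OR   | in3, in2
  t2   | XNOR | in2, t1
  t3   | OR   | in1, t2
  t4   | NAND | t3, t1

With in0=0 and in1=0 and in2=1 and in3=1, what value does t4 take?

0

t1 = 1 OR 1 = 1
t2 = 1 XNOR 1 = 1
t3 = 0 OR 1 = 1
t4 = 1 NAND 1 = 0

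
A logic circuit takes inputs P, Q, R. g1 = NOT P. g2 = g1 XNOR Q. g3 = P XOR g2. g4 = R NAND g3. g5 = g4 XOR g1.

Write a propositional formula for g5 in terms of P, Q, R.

(R NAND (P XOR (NOT P XNOR Q))) XOR NOT P

g1 = NOT P
g2 = g1 XNOR Q = NOT P XNOR Q
g3 = P XOR g2 = P XOR (NOT P XNOR Q)
g4 = R NAND g3 = R NAND (P XOR (NOT P XNOR Q))
g5 = g4 XOR g1 = (R NAND (P XOR (NOT P XNOR Q))) XOR NOT P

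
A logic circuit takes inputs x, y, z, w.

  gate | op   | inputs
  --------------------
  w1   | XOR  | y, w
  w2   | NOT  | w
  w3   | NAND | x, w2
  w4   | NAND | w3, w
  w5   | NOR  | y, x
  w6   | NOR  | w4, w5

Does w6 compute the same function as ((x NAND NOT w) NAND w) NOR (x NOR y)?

Yes

w2 = NOT w
w3 = x NAND w2 = x NAND NOT w
w4 = w3 NAND w = (x NAND NOT w) NAND w
w5 = y NOR x
w6 = w4 NOR w5 = ((x NAND NOT w) NAND w) NOR (y NOR x)
At x=0, y=0, z=0, w=0: circuit gives 0, formula gives 0.
At x=0, y=1, z=0, w=1: circuit gives 1, formula gives 1.
Agrees on all 16 inputs.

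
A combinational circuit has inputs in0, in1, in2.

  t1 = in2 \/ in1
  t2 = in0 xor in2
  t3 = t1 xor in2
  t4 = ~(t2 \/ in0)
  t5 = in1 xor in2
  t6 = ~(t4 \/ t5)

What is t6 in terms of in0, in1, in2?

~((~((in0 xor in2) \/ in0)) \/ (in1 xor in2))

t2 = in0 xor in2
t4 = ~(t2 \/ in0) = ~((in0 xor in2) \/ in0)
t5 = in1 xor in2
t6 = ~(t4 \/ t5) = ~((~((in0 xor in2) \/ in0)) \/ (in1 xor in2))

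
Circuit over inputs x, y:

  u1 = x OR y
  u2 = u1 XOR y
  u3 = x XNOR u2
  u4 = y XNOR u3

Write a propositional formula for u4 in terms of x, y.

y XNOR (x XNOR ((x OR y) XOR y))

u1 = x OR y
u2 = u1 XOR y = (x OR y) XOR y
u3 = x XNOR u2 = x XNOR ((x OR y) XOR y)
u4 = y XNOR u3 = y XNOR (x XNOR ((x OR y) XOR y))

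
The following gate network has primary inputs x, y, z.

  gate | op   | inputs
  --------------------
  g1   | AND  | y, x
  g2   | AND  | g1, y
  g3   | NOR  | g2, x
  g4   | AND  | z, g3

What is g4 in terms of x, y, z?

z AND (((y AND x) AND y) NOR x)

g1 = y AND x
g2 = g1 AND y = (y AND x) AND y
g3 = g2 NOR x = ((y AND x) AND y) NOR x
g4 = z AND g3 = z AND (((y AND x) AND y) NOR x)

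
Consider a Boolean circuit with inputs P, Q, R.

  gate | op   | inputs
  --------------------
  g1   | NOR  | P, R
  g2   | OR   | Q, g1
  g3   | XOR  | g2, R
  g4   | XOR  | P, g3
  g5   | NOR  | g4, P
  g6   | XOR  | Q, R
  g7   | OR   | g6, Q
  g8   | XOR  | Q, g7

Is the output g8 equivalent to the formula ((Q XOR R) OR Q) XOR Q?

g6 = Q XOR R
g7 = g6 OR Q = (Q XOR R) OR Q
g8 = Q XOR g7 = Q XOR ((Q XOR R) OR Q)
At P=0, Q=0, R=0: circuit gives 0, formula gives 0.
At P=0, Q=0, R=1: circuit gives 1, formula gives 1.
Agrees on all 8 inputs.

Yes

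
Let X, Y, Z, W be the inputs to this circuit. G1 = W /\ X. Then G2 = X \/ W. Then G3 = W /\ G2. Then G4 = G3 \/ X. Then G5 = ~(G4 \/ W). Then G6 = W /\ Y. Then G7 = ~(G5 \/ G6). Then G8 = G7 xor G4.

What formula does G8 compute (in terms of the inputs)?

G2 = X \/ W
G3 = W /\ G2 = W /\ (X \/ W)
G4 = G3 \/ X = (W /\ (X \/ W)) \/ X
G5 = ~(G4 \/ W) = ~(((W /\ (X \/ W)) \/ X) \/ W)
G6 = W /\ Y
G7 = ~(G5 \/ G6) = ~((~(((W /\ (X \/ W)) \/ X) \/ W)) \/ (W /\ Y))
G8 = G7 xor G4 = (~((~(((W /\ (X \/ W)) \/ X) \/ W)) \/ (W /\ Y))) xor ((W /\ (X \/ W)) \/ X)

(~((~(((W /\ (X \/ W)) \/ X) \/ W)) \/ (W /\ Y))) xor ((W /\ (X \/ W)) \/ X)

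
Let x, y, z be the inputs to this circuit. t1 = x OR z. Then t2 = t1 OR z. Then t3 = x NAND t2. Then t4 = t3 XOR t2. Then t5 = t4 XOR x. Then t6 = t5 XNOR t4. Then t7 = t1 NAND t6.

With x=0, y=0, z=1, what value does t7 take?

0

t1 = 0 OR 1 = 1
t2 = 1 OR 1 = 1
t3 = 0 NAND 1 = 1
t4 = 1 XOR 1 = 0
t5 = 0 XOR 0 = 0
t6 = 0 XNOR 0 = 1
t7 = 1 NAND 1 = 0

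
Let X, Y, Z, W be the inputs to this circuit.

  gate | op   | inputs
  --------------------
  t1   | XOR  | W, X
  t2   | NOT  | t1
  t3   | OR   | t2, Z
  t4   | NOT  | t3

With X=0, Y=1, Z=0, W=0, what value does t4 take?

0

t1 = 0 XOR 0 = 0
t2 = NOT 0 = 1
t3 = 1 OR 0 = 1
t4 = NOT 1 = 0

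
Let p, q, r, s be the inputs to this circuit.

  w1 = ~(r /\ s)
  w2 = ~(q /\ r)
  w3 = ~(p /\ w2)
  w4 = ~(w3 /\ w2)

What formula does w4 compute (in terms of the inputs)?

w2 = ~(q /\ r)
w3 = ~(p /\ w2) = ~(p /\ (~(q /\ r)))
w4 = ~(w3 /\ w2) = ~((~(p /\ (~(q /\ r)))) /\ (~(q /\ r)))

~((~(p /\ (~(q /\ r)))) /\ (~(q /\ r)))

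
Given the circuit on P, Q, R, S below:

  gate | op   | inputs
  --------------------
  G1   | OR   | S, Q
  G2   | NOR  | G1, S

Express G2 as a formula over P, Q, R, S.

(S OR Q) NOR S

G1 = S OR Q
G2 = G1 NOR S = (S OR Q) NOR S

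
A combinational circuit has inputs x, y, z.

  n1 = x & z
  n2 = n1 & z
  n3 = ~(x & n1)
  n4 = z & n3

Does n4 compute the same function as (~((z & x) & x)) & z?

Yes

n1 = x & z
n3 = ~(x & n1) = ~(x & (x & z))
n4 = z & n3 = z & (~(x & (x & z)))
At x=0, y=0, z=0: circuit gives 0, formula gives 0.
At x=0, y=0, z=1: circuit gives 1, formula gives 1.
Agrees on all 8 inputs.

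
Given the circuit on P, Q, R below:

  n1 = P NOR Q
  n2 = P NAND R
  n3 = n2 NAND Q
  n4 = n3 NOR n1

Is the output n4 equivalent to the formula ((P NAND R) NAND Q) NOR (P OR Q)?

No

n1 = P NOR Q
n2 = P NAND R
n3 = n2 NAND Q = (P NAND R) NAND Q
n4 = n3 NOR n1 = ((P NAND R) NAND Q) NOR (P NOR Q)
At P=0, Q=1, R=0: circuit gives 1, formula gives 0.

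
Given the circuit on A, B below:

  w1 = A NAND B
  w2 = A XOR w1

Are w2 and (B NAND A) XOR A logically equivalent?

Yes

w1 = A NAND B
w2 = A XOR w1 = A XOR (A NAND B)
At A=1, B=0: circuit gives 0, formula gives 0.
At A=0, B=0: circuit gives 1, formula gives 1.
Agrees on all 4 inputs.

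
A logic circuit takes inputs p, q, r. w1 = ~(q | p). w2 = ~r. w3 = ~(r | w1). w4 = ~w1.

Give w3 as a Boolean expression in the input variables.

w1 = ~(q | p)
w3 = ~(r | w1) = ~(r | (~(q | p)))

~(r | (~(q | p)))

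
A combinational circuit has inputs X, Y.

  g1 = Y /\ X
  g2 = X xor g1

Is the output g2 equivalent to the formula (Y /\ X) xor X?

Yes

g1 = Y /\ X
g2 = X xor g1 = X xor (Y /\ X)
At X=0, Y=0: circuit gives 0, formula gives 0.
At X=1, Y=0: circuit gives 1, formula gives 1.
Agrees on all 4 inputs.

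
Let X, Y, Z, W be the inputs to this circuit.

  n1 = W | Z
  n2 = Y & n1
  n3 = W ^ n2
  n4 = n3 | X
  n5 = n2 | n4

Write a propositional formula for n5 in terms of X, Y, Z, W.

(Y & (W | Z)) | ((W ^ (Y & (W | Z))) | X)

n1 = W | Z
n2 = Y & n1 = Y & (W | Z)
n3 = W ^ n2 = W ^ (Y & (W | Z))
n4 = n3 | X = (W ^ (Y & (W | Z))) | X
n5 = n2 | n4 = (Y & (W | Z)) | ((W ^ (Y & (W | Z))) | X)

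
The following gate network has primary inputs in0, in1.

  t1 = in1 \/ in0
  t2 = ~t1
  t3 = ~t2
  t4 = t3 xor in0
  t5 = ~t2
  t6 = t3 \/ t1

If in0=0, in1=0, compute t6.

t1 = 0 \/ 0 = 0
t2 = ~0 = 1
t3 = ~1 = 0
t6 = 0 \/ 0 = 0

0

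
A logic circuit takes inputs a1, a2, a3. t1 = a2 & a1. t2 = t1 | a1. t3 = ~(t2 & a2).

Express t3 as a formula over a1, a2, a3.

~(((a2 & a1) | a1) & a2)

t1 = a2 & a1
t2 = t1 | a1 = (a2 & a1) | a1
t3 = ~(t2 & a2) = ~(((a2 & a1) | a1) & a2)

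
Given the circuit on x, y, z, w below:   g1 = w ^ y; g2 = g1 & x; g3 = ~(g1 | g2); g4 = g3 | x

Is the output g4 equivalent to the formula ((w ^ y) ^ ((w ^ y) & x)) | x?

g1 = w ^ y
g2 = g1 & x = (w ^ y) & x
g3 = ~(g1 | g2) = ~((w ^ y) | ((w ^ y) & x))
g4 = g3 | x = (~((w ^ y) | ((w ^ y) & x))) | x
At x=0, y=0, z=0, w=0: circuit gives 1, formula gives 0.

No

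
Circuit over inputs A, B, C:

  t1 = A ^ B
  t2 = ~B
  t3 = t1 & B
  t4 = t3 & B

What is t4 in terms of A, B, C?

t1 = A ^ B
t3 = t1 & B = (A ^ B) & B
t4 = t3 & B = ((A ^ B) & B) & B

((A ^ B) & B) & B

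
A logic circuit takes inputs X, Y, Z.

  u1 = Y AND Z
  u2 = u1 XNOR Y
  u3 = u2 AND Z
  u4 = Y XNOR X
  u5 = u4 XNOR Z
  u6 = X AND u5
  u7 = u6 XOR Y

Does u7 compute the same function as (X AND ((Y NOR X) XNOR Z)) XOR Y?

u4 = Y XNOR X
u5 = u4 XNOR Z = (Y XNOR X) XNOR Z
u6 = X AND u5 = X AND ((Y XNOR X) XNOR Z)
u7 = u6 XOR Y = (X AND ((Y XNOR X) XNOR Z)) XOR Y
At X=1, Y=1, Z=0: circuit gives 1, formula gives 0.

No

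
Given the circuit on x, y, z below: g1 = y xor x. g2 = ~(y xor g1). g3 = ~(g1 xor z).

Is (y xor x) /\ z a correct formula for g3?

g1 = y xor x
g3 = ~(g1 xor z) = ~((y xor x) xor z)
At x=0, y=0, z=0: circuit gives 1, formula gives 0.

No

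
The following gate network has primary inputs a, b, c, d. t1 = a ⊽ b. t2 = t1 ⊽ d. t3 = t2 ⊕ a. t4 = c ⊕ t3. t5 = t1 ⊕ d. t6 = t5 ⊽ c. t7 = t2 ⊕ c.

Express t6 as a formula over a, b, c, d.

((a ⊽ b) ⊕ d) ⊽ c

t1 = a ⊽ b
t5 = t1 ⊕ d = (a ⊽ b) ⊕ d
t6 = t5 ⊽ c = ((a ⊽ b) ⊕ d) ⊽ c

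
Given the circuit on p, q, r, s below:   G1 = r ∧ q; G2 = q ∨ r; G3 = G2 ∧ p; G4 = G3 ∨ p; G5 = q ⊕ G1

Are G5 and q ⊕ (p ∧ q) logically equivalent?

G1 = r ∧ q
G5 = q ⊕ G1 = q ⊕ (r ∧ q)
At p=0, q=1, r=1, s=0: circuit gives 0, formula gives 1.

No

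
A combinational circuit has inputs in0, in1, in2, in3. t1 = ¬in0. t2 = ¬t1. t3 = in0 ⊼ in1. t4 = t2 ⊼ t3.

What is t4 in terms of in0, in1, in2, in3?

t1 = ¬in0
t2 = ¬t1 = ¬¬in0
t3 = in0 ⊼ in1
t4 = t2 ⊼ t3 = ¬¬in0 ⊼ (in0 ⊼ in1)

¬¬in0 ⊼ (in0 ⊼ in1)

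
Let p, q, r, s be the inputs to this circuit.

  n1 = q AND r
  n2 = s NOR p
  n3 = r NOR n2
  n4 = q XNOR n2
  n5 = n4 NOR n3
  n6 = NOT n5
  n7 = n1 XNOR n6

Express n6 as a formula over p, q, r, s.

NOT ((q XNOR (s NOR p)) NOR (r NOR (s NOR p)))

n2 = s NOR p
n3 = r NOR n2 = r NOR (s NOR p)
n4 = q XNOR n2 = q XNOR (s NOR p)
n5 = n4 NOR n3 = (q XNOR (s NOR p)) NOR (r NOR (s NOR p))
n6 = NOT n5 = NOT ((q XNOR (s NOR p)) NOR (r NOR (s NOR p)))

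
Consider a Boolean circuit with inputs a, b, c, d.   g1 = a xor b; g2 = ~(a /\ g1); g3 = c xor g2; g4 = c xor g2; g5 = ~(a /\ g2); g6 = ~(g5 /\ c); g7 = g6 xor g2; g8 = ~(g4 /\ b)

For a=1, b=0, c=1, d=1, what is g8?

1

g1 = 1 xor 0 = 1
g2 = ~(1 /\ 1) = 0
g4 = 1 xor 0 = 1
g8 = ~(1 /\ 0) = 1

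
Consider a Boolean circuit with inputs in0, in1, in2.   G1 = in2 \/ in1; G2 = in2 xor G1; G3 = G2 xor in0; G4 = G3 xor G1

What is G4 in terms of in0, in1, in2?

((in2 xor (in2 \/ in1)) xor in0) xor (in2 \/ in1)

G1 = in2 \/ in1
G2 = in2 xor G1 = in2 xor (in2 \/ in1)
G3 = G2 xor in0 = (in2 xor (in2 \/ in1)) xor in0
G4 = G3 xor G1 = ((in2 xor (in2 \/ in1)) xor in0) xor (in2 \/ in1)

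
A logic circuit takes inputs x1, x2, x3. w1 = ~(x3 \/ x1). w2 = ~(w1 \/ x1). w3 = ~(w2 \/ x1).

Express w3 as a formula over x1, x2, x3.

~((~((~(x3 \/ x1)) \/ x1)) \/ x1)

w1 = ~(x3 \/ x1)
w2 = ~(w1 \/ x1) = ~((~(x3 \/ x1)) \/ x1)
w3 = ~(w2 \/ x1) = ~((~((~(x3 \/ x1)) \/ x1)) \/ x1)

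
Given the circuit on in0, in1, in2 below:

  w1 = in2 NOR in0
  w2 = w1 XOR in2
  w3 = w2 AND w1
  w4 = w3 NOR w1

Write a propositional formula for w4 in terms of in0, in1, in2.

w1 = in2 NOR in0
w2 = w1 XOR in2 = (in2 NOR in0) XOR in2
w3 = w2 AND w1 = ((in2 NOR in0) XOR in2) AND (in2 NOR in0)
w4 = w3 NOR w1 = (((in2 NOR in0) XOR in2) AND (in2 NOR in0)) NOR (in2 NOR in0)

(((in2 NOR in0) XOR in2) AND (in2 NOR in0)) NOR (in2 NOR in0)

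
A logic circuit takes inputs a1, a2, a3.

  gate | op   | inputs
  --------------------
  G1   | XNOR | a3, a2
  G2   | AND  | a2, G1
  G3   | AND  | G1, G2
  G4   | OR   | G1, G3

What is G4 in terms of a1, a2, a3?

G1 = a3 XNOR a2
G2 = a2 AND G1 = a2 AND (a3 XNOR a2)
G3 = G1 AND G2 = (a3 XNOR a2) AND (a2 AND (a3 XNOR a2))
G4 = G1 OR G3 = (a3 XNOR a2) OR ((a3 XNOR a2) AND (a2 AND (a3 XNOR a2)))

(a3 XNOR a2) OR ((a3 XNOR a2) AND (a2 AND (a3 XNOR a2)))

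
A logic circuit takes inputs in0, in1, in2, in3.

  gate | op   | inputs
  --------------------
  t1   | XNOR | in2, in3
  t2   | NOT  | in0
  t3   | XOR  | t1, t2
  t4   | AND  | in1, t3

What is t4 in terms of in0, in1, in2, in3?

t1 = in2 XNOR in3
t2 = NOT in0
t3 = t1 XOR t2 = (in2 XNOR in3) XOR NOT in0
t4 = in1 AND t3 = in1 AND ((in2 XNOR in3) XOR NOT in0)

in1 AND ((in2 XNOR in3) XOR NOT in0)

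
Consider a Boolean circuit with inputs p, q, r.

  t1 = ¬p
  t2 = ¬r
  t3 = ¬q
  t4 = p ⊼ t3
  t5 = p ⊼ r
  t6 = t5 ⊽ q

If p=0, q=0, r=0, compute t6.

t5 = 0 ⊼ 0 = 1
t6 = 1 ⊽ 0 = 0

0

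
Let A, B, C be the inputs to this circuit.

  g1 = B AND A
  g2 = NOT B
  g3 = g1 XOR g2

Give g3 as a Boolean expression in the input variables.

g1 = B AND A
g2 = NOT B
g3 = g1 XOR g2 = (B AND A) XOR NOT B

(B AND A) XOR NOT B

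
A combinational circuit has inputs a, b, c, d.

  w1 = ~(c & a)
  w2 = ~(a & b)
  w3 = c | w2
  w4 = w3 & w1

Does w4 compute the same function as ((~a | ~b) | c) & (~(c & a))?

w1 = ~(c & a)
w2 = ~(a & b)
w3 = c | w2 = c | (~(a & b))
w4 = w3 & w1 = (c | (~(a & b))) & (~(c & a))
At a=1, b=0, c=1, d=0: circuit gives 0, formula gives 0.
At a=0, b=0, c=0, d=0: circuit gives 1, formula gives 1.
Agrees on all 16 inputs.

Yes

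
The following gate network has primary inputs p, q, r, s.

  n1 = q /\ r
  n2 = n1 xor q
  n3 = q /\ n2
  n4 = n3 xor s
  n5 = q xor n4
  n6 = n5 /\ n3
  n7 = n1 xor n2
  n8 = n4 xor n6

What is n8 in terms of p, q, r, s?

((q /\ ((q /\ r) xor q)) xor s) xor ((q xor ((q /\ ((q /\ r) xor q)) xor s)) /\ (q /\ ((q /\ r) xor q)))

n1 = q /\ r
n2 = n1 xor q = (q /\ r) xor q
n3 = q /\ n2 = q /\ ((q /\ r) xor q)
n4 = n3 xor s = (q /\ ((q /\ r) xor q)) xor s
n5 = q xor n4 = q xor ((q /\ ((q /\ r) xor q)) xor s)
n6 = n5 /\ n3 = (q xor ((q /\ ((q /\ r) xor q)) xor s)) /\ (q /\ ((q /\ r) xor q))
n8 = n4 xor n6 = ((q /\ ((q /\ r) xor q)) xor s) xor ((q xor ((q /\ ((q /\ r) xor q)) xor s)) /\ (q /\ ((q /\ r) xor q)))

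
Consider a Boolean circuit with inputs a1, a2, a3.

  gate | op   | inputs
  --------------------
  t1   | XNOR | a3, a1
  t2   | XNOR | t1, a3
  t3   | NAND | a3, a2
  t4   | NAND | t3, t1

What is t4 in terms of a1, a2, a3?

t1 = a3 XNOR a1
t3 = a3 NAND a2
t4 = t3 NAND t1 = (a3 NAND a2) NAND (a3 XNOR a1)

(a3 NAND a2) NAND (a3 XNOR a1)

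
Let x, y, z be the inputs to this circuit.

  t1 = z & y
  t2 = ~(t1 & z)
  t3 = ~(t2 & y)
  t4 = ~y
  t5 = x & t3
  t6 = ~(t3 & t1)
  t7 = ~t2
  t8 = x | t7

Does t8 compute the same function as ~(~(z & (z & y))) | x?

Yes

t1 = z & y
t2 = ~(t1 & z) = ~((z & y) & z)
t7 = ~t2 = ~(~((z & y) & z))
t8 = x | t7 = x | ~(~((z & y) & z))
At x=0, y=0, z=0: circuit gives 0, formula gives 0.
At x=0, y=1, z=1: circuit gives 1, formula gives 1.
Agrees on all 8 inputs.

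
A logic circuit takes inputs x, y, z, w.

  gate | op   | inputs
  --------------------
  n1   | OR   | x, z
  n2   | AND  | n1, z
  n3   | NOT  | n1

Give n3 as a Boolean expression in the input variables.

NOT (x OR z)

n1 = x OR z
n3 = NOT n1 = NOT (x OR z)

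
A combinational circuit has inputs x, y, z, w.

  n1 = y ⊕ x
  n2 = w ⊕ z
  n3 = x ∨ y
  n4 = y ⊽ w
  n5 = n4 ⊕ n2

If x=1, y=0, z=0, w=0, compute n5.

n2 = 0 ⊕ 0 = 0
n4 = 0 ⊽ 0 = 1
n5 = 1 ⊕ 0 = 1

1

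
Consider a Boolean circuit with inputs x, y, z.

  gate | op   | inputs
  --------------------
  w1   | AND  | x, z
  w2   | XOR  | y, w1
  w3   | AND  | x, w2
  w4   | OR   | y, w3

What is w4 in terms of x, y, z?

w1 = x AND z
w2 = y XOR w1 = y XOR (x AND z)
w3 = x AND w2 = x AND (y XOR (x AND z))
w4 = y OR w3 = y OR (x AND (y XOR (x AND z)))

y OR (x AND (y XOR (x AND z)))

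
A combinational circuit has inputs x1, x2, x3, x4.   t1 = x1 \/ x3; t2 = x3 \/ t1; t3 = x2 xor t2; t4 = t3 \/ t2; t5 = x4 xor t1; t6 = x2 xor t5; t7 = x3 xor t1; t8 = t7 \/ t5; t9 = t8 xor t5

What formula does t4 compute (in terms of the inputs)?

t1 = x1 \/ x3
t2 = x3 \/ t1 = x3 \/ (x1 \/ x3)
t3 = x2 xor t2 = x2 xor (x3 \/ (x1 \/ x3))
t4 = t3 \/ t2 = (x2 xor (x3 \/ (x1 \/ x3))) \/ (x3 \/ (x1 \/ x3))

(x2 xor (x3 \/ (x1 \/ x3))) \/ (x3 \/ (x1 \/ x3))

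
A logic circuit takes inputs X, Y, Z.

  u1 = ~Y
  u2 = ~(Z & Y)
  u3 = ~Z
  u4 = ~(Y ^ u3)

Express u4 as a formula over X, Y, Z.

u3 = ~Z
u4 = ~(Y ^ u3) = ~(Y ^ ~Z)

~(Y ^ ~Z)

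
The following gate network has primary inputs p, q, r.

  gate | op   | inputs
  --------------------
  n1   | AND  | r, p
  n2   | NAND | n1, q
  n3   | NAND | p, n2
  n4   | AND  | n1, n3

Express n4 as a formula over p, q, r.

n1 = r AND p
n2 = n1 NAND q = (r AND p) NAND q
n3 = p NAND n2 = p NAND ((r AND p) NAND q)
n4 = n1 AND n3 = (r AND p) AND (p NAND ((r AND p) NAND q))

(r AND p) AND (p NAND ((r AND p) NAND q))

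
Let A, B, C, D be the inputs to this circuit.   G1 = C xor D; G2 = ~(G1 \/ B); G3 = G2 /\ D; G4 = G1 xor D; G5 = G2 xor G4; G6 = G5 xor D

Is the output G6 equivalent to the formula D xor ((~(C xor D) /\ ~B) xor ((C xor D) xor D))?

G1 = C xor D
G2 = ~(G1 \/ B) = ~((C xor D) \/ B)
G4 = G1 xor D = (C xor D) xor D
G5 = G2 xor G4 = (~((C xor D) \/ B)) xor ((C xor D) xor D)
G6 = G5 xor D = ((~((C xor D) \/ B)) xor ((C xor D) xor D)) xor D
At A=0, B=1, C=0, D=0: circuit gives 0, formula gives 0.
At A=0, B=0, C=0, D=0: circuit gives 1, formula gives 1.
Agrees on all 16 inputs.

Yes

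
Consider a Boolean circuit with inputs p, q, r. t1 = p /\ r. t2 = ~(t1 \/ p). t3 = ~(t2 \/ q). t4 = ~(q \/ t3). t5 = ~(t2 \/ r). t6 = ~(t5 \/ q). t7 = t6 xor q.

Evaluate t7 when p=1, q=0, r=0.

t1 = 1 /\ 0 = 0
t2 = ~(0 \/ 1) = 0
t5 = ~(0 \/ 0) = 1
t6 = ~(1 \/ 0) = 0
t7 = 0 xor 0 = 0

0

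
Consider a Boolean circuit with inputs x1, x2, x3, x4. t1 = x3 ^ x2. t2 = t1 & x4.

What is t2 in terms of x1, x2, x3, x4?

(x3 ^ x2) & x4

t1 = x3 ^ x2
t2 = t1 & x4 = (x3 ^ x2) & x4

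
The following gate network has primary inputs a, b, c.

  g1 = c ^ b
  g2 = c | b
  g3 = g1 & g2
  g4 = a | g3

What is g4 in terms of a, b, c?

g1 = c ^ b
g2 = c | b
g3 = g1 & g2 = (c ^ b) & (c | b)
g4 = a | g3 = a | ((c ^ b) & (c | b))

a | ((c ^ b) & (c | b))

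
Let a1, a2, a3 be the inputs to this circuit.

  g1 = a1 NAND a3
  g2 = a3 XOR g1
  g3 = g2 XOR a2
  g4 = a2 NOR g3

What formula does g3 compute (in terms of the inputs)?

(a3 XOR (a1 NAND a3)) XOR a2

g1 = a1 NAND a3
g2 = a3 XOR g1 = a3 XOR (a1 NAND a3)
g3 = g2 XOR a2 = (a3 XOR (a1 NAND a3)) XOR a2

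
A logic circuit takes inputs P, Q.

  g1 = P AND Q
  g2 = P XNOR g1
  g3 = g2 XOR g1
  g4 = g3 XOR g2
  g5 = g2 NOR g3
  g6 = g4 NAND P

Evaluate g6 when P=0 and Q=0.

g1 = 0 AND 0 = 0
g2 = 0 XNOR 0 = 1
g3 = 1 XOR 0 = 1
g4 = 1 XOR 1 = 0
g6 = 0 NAND 0 = 1

1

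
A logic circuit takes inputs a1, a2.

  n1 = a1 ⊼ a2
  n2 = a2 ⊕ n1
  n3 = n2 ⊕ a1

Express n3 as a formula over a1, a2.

n1 = a1 ⊼ a2
n2 = a2 ⊕ n1 = a2 ⊕ (a1 ⊼ a2)
n3 = n2 ⊕ a1 = (a2 ⊕ (a1 ⊼ a2)) ⊕ a1

(a2 ⊕ (a1 ⊼ a2)) ⊕ a1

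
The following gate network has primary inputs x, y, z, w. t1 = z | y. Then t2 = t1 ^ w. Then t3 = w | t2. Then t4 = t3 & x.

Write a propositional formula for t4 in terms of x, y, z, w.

(w | ((z | y) ^ w)) & x

t1 = z | y
t2 = t1 ^ w = (z | y) ^ w
t3 = w | t2 = w | ((z | y) ^ w)
t4 = t3 & x = (w | ((z | y) ^ w)) & x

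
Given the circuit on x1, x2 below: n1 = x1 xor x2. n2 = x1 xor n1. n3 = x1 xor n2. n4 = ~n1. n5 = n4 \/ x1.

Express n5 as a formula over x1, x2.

~(x1 xor x2) \/ x1

n1 = x1 xor x2
n4 = ~n1 = ~(x1 xor x2)
n5 = n4 \/ x1 = ~(x1 xor x2) \/ x1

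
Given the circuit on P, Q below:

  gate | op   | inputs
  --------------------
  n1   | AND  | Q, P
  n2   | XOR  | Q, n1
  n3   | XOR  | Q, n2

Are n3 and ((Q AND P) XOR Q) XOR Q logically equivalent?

Yes

n1 = Q AND P
n2 = Q XOR n1 = Q XOR (Q AND P)
n3 = Q XOR n2 = Q XOR (Q XOR (Q AND P))
At P=0, Q=0: circuit gives 0, formula gives 0.
At P=1, Q=1: circuit gives 1, formula gives 1.
Agrees on all 4 inputs.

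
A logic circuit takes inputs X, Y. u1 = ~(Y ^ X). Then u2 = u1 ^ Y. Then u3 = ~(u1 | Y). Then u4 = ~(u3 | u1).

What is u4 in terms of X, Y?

u1 = ~(Y ^ X)
u3 = ~(u1 | Y) = ~((~(Y ^ X)) | Y)
u4 = ~(u3 | u1) = ~((~((~(Y ^ X)) | Y)) | (~(Y ^ X)))

~((~((~(Y ^ X)) | Y)) | (~(Y ^ X)))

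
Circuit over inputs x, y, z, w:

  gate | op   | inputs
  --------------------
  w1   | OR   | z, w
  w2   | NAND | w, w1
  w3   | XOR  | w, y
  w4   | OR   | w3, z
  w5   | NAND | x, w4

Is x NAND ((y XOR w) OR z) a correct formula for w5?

Yes

w3 = w XOR y
w4 = w3 OR z = (w XOR y) OR z
w5 = x NAND w4 = x NAND ((w XOR y) OR z)
At x=1, y=0, z=0, w=1: circuit gives 0, formula gives 0.
At x=0, y=0, z=0, w=0: circuit gives 1, formula gives 1.
Agrees on all 16 inputs.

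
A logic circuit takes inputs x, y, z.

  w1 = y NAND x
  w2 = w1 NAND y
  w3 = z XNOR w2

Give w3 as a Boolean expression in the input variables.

w1 = y NAND x
w2 = w1 NAND y = (y NAND x) NAND y
w3 = z XNOR w2 = z XNOR ((y NAND x) NAND y)

z XNOR ((y NAND x) NAND y)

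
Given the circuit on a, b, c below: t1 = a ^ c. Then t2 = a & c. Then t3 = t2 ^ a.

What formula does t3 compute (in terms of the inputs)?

(a & c) ^ a

t2 = a & c
t3 = t2 ^ a = (a & c) ^ a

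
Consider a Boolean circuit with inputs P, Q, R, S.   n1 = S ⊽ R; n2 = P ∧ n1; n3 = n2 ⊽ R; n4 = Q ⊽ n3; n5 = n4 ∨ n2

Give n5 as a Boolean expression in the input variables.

n1 = S ⊽ R
n2 = P ∧ n1 = P ∧ (S ⊽ R)
n3 = n2 ⊽ R = (P ∧ (S ⊽ R)) ⊽ R
n4 = Q ⊽ n3 = Q ⊽ ((P ∧ (S ⊽ R)) ⊽ R)
n5 = n4 ∨ n2 = (Q ⊽ ((P ∧ (S ⊽ R)) ⊽ R)) ∨ (P ∧ (S ⊽ R))

(Q ⊽ ((P ∧ (S ⊽ R)) ⊽ R)) ∨ (P ∧ (S ⊽ R))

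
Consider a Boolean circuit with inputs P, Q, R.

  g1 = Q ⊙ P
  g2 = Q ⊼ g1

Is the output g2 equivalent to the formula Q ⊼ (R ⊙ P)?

g1 = Q ⊙ P
g2 = Q ⊼ g1 = Q ⊼ (Q ⊙ P)
At P=0, Q=1, R=0: circuit gives 1, formula gives 0.

No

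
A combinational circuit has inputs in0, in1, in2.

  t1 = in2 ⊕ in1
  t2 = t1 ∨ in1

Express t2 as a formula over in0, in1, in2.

(in2 ⊕ in1) ∨ in1

t1 = in2 ⊕ in1
t2 = t1 ∨ in1 = (in2 ⊕ in1) ∨ in1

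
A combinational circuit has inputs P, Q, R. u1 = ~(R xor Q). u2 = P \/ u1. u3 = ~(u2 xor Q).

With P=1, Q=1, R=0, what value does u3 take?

u1 = ~(0 xor 1) = 0
u2 = 1 \/ 0 = 1
u3 = ~(1 xor 1) = 1

1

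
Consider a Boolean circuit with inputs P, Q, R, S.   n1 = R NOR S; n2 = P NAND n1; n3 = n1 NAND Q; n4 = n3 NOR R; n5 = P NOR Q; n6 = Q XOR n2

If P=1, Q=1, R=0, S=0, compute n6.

n1 = 0 NOR 0 = 1
n2 = 1 NAND 1 = 0
n6 = 1 XOR 0 = 1

1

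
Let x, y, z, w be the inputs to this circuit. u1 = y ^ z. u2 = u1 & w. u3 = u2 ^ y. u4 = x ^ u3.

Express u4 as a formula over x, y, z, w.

u1 = y ^ z
u2 = u1 & w = (y ^ z) & w
u3 = u2 ^ y = ((y ^ z) & w) ^ y
u4 = x ^ u3 = x ^ (((y ^ z) & w) ^ y)

x ^ (((y ^ z) & w) ^ y)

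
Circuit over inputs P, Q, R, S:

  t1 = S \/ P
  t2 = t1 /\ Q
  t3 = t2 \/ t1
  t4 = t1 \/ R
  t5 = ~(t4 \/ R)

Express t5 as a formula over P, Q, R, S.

t1 = S \/ P
t4 = t1 \/ R = (S \/ P) \/ R
t5 = ~(t4 \/ R) = ~(((S \/ P) \/ R) \/ R)

~(((S \/ P) \/ R) \/ R)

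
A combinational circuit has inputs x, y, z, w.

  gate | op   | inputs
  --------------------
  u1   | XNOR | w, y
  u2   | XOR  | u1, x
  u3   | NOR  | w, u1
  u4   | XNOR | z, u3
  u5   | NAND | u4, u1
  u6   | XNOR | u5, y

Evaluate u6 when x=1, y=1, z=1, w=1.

1

u1 = 1 XNOR 1 = 1
u3 = 1 NOR 1 = 0
u4 = 1 XNOR 0 = 0
u5 = 0 NAND 1 = 1
u6 = 1 XNOR 1 = 1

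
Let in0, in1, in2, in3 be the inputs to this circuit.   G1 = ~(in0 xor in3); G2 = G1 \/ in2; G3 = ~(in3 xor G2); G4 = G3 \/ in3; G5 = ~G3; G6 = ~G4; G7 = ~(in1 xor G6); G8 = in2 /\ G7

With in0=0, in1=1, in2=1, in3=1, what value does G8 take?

0

G1 = ~(0 xor 1) = 0
G2 = 0 \/ 1 = 1
G3 = ~(1 xor 1) = 1
G4 = 1 \/ 1 = 1
G6 = ~1 = 0
G7 = ~(1 xor 0) = 0
G8 = 1 /\ 0 = 0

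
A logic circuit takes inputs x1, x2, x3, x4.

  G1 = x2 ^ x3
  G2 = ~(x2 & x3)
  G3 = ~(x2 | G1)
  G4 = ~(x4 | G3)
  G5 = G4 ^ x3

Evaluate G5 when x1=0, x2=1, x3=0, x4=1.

G1 = 1 ^ 0 = 1
G3 = ~(1 | 1) = 0
G4 = ~(1 | 0) = 0
G5 = 0 ^ 0 = 0

0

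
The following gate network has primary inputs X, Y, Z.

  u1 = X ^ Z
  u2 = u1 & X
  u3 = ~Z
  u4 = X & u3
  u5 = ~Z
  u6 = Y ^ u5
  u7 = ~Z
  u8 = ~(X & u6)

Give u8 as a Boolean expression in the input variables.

u5 = ~Z
u6 = Y ^ u5 = Y ^ ~Z
u8 = ~(X & u6) = ~(X & (Y ^ ~Z))

~(X & (Y ^ ~Z))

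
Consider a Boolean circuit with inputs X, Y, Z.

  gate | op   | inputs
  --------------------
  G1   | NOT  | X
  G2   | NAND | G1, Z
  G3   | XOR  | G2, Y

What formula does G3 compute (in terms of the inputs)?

G1 = NOT X
G2 = G1 NAND Z = NOT X NAND Z
G3 = G2 XOR Y = (NOT X NAND Z) XOR Y

(NOT X NAND Z) XOR Y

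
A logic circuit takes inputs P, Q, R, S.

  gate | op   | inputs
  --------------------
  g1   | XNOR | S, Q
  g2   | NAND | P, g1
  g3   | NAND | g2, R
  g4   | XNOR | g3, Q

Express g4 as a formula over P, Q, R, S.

((P NAND (S XNOR Q)) NAND R) XNOR Q

g1 = S XNOR Q
g2 = P NAND g1 = P NAND (S XNOR Q)
g3 = g2 NAND R = (P NAND (S XNOR Q)) NAND R
g4 = g3 XNOR Q = ((P NAND (S XNOR Q)) NAND R) XNOR Q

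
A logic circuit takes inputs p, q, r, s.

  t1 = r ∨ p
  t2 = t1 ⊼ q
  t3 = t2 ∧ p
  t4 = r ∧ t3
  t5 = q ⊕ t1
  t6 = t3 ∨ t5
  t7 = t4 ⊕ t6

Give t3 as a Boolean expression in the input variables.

t1 = r ∨ p
t2 = t1 ⊼ q = (r ∨ p) ⊼ q
t3 = t2 ∧ p = ((r ∨ p) ⊼ q) ∧ p

((r ∨ p) ⊼ q) ∧ p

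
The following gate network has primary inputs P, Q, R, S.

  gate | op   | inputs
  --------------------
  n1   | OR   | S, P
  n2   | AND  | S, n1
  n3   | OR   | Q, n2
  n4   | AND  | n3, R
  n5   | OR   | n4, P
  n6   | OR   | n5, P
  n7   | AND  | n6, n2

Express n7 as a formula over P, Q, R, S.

((((Q OR (S AND (S OR P))) AND R) OR P) OR P) AND (S AND (S OR P))

n1 = S OR P
n2 = S AND n1 = S AND (S OR P)
n3 = Q OR n2 = Q OR (S AND (S OR P))
n4 = n3 AND R = (Q OR (S AND (S OR P))) AND R
n5 = n4 OR P = ((Q OR (S AND (S OR P))) AND R) OR P
n6 = n5 OR P = (((Q OR (S AND (S OR P))) AND R) OR P) OR P
n7 = n6 AND n2 = ((((Q OR (S AND (S OR P))) AND R) OR P) OR P) AND (S AND (S OR P))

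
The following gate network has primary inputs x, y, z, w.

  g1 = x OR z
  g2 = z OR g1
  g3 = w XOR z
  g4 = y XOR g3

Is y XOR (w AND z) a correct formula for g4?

g3 = w XOR z
g4 = y XOR g3 = y XOR (w XOR z)
At x=0, y=0, z=0, w=1: circuit gives 1, formula gives 0.

No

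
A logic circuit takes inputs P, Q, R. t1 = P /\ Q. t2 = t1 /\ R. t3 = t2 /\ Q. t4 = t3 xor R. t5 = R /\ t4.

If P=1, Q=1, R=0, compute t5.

t1 = 1 /\ 1 = 1
t2 = 1 /\ 0 = 0
t3 = 0 /\ 1 = 0
t4 = 0 xor 0 = 0
t5 = 0 /\ 0 = 0

0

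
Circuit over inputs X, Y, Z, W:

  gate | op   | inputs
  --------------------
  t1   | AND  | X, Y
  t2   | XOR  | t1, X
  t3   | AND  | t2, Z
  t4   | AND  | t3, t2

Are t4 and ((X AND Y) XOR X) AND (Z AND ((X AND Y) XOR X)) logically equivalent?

Yes

t1 = X AND Y
t2 = t1 XOR X = (X AND Y) XOR X
t3 = t2 AND Z = ((X AND Y) XOR X) AND Z
t4 = t3 AND t2 = (((X AND Y) XOR X) AND Z) AND ((X AND Y) XOR X)
At X=0, Y=0, Z=0, W=0: circuit gives 0, formula gives 0.
At X=1, Y=0, Z=1, W=0: circuit gives 1, formula gives 1.
Agrees on all 16 inputs.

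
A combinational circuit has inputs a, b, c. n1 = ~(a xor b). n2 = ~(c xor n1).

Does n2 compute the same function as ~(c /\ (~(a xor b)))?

n1 = ~(a xor b)
n2 = ~(c xor n1) = ~(c xor (~(a xor b)))
At a=0, b=0, c=0: circuit gives 0, formula gives 1.

No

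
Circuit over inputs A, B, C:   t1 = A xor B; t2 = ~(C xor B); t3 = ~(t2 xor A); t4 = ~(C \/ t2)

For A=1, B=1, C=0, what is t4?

t2 = ~(0 xor 1) = 0
t4 = ~(0 \/ 0) = 1

1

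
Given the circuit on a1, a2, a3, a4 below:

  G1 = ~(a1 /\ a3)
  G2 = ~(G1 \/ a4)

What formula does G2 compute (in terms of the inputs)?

G1 = ~(a1 /\ a3)
G2 = ~(G1 \/ a4) = ~((~(a1 /\ a3)) \/ a4)

~((~(a1 /\ a3)) \/ a4)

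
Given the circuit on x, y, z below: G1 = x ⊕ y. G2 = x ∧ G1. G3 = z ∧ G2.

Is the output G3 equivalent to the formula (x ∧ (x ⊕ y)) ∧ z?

G1 = x ⊕ y
G2 = x ∧ G1 = x ∧ (x ⊕ y)
G3 = z ∧ G2 = z ∧ (x ∧ (x ⊕ y))
At x=0, y=0, z=0: circuit gives 0, formula gives 0.
At x=1, y=0, z=1: circuit gives 1, formula gives 1.
Agrees on all 8 inputs.

Yes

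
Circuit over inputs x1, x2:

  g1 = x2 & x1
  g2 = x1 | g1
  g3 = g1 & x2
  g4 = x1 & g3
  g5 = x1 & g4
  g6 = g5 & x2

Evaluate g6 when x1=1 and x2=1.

g1 = 1 & 1 = 1
g3 = 1 & 1 = 1
g4 = 1 & 1 = 1
g5 = 1 & 1 = 1
g6 = 1 & 1 = 1

1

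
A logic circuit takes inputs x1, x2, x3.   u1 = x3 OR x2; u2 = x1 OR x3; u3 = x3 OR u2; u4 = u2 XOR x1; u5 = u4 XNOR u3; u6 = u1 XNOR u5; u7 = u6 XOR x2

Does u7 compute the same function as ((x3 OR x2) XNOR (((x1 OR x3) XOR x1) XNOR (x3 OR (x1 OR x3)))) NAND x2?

u1 = x3 OR x2
u2 = x1 OR x3
u3 = x3 OR u2 = x3 OR (x1 OR x3)
u4 = u2 XOR x1 = (x1 OR x3) XOR x1
u5 = u4 XNOR u3 = ((x1 OR x3) XOR x1) XNOR (x3 OR (x1 OR x3))
u6 = u1 XNOR u5 = (x3 OR x2) XNOR (((x1 OR x3) XOR x1) XNOR (x3 OR (x1 OR x3)))
u7 = u6 XOR x2 = ((x3 OR x2) XNOR (((x1 OR x3) XOR x1) XNOR (x3 OR (x1 OR x3)))) XOR x2
At x1=0, x2=0, x3=0: circuit gives 0, formula gives 1.

No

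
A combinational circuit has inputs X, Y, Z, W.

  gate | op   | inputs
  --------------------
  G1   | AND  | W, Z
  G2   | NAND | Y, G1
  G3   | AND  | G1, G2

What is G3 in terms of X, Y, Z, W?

(W AND Z) AND (Y NAND (W AND Z))

G1 = W AND Z
G2 = Y NAND G1 = Y NAND (W AND Z)
G3 = G1 AND G2 = (W AND Z) AND (Y NAND (W AND Z))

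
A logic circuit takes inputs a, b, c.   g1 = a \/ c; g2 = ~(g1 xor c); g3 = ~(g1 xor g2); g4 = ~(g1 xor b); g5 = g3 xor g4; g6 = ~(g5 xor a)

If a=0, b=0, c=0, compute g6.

0

g1 = 0 \/ 0 = 0
g2 = ~(0 xor 0) = 1
g3 = ~(0 xor 1) = 0
g4 = ~(0 xor 0) = 1
g5 = 0 xor 1 = 1
g6 = ~(1 xor 0) = 0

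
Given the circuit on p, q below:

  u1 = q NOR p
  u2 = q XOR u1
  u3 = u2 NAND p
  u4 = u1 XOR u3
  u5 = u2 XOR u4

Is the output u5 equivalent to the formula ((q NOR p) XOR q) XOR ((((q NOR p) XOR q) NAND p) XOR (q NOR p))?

Yes

u1 = q NOR p
u2 = q XOR u1 = q XOR (q NOR p)
u3 = u2 NAND p = (q XOR (q NOR p)) NAND p
u4 = u1 XOR u3 = (q NOR p) XOR ((q XOR (q NOR p)) NAND p)
u5 = u2 XOR u4 = (q XOR (q NOR p)) XOR ((q NOR p) XOR ((q XOR (q NOR p)) NAND p))
At p=0, q=1: circuit gives 0, formula gives 0.
At p=0, q=0: circuit gives 1, formula gives 1.
Agrees on all 4 inputs.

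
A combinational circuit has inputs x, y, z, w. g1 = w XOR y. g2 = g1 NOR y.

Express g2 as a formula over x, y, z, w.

g1 = w XOR y
g2 = g1 NOR y = (w XOR y) NOR y

(w XOR y) NOR y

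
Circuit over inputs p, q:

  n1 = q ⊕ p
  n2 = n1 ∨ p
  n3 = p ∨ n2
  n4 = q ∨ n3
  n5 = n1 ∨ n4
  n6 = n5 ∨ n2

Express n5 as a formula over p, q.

(q ⊕ p) ∨ (q ∨ (p ∨ ((q ⊕ p) ∨ p)))

n1 = q ⊕ p
n2 = n1 ∨ p = (q ⊕ p) ∨ p
n3 = p ∨ n2 = p ∨ ((q ⊕ p) ∨ p)
n4 = q ∨ n3 = q ∨ (p ∨ ((q ⊕ p) ∨ p))
n5 = n1 ∨ n4 = (q ⊕ p) ∨ (q ∨ (p ∨ ((q ⊕ p) ∨ p)))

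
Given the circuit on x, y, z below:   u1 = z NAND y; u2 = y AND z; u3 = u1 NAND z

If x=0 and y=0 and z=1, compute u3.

u1 = 1 NAND 0 = 1
u3 = 1 NAND 1 = 0

0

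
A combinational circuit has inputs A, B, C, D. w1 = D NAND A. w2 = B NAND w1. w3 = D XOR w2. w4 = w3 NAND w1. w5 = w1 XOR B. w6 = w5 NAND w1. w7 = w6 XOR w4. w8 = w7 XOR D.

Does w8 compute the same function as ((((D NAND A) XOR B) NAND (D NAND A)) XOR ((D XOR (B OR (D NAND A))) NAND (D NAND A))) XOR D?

w1 = D NAND A
w2 = B NAND w1 = B NAND (D NAND A)
w3 = D XOR w2 = D XOR (B NAND (D NAND A))
w4 = w3 NAND w1 = (D XOR (B NAND (D NAND A))) NAND (D NAND A)
w5 = w1 XOR B = (D NAND A) XOR B
w6 = w5 NAND w1 = ((D NAND A) XOR B) NAND (D NAND A)
w7 = w6 XOR w4 = (((D NAND A) XOR B) NAND (D NAND A)) XOR ((D XOR (B NAND (D NAND A))) NAND (D NAND A))
w8 = w7 XOR D = ((((D NAND A) XOR B) NAND (D NAND A)) XOR ((D XOR (B NAND (D NAND A))) NAND (D NAND A))) XOR D
At A=0, B=1, C=0, D=0: circuit gives 0, formula gives 1.

No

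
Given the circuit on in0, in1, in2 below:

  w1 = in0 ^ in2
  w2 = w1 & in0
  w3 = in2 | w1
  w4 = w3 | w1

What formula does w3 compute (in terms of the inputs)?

in2 | (in0 ^ in2)

w1 = in0 ^ in2
w3 = in2 | w1 = in2 | (in0 ^ in2)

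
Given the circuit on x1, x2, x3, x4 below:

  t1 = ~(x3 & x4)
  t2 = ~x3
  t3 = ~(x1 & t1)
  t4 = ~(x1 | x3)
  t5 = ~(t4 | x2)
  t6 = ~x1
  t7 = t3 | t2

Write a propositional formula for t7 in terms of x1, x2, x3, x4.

(~(x1 & (~(x3 & x4)))) | ~x3

t1 = ~(x3 & x4)
t2 = ~x3
t3 = ~(x1 & t1) = ~(x1 & (~(x3 & x4)))
t7 = t3 | t2 = (~(x1 & (~(x3 & x4)))) | ~x3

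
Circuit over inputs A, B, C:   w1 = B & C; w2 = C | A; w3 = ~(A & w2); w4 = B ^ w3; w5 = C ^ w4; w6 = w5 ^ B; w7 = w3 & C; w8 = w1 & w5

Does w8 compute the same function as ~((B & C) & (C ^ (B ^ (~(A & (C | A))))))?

No

w1 = B & C
w2 = C | A
w3 = ~(A & w2) = ~(A & (C | A))
w4 = B ^ w3 = B ^ (~(A & (C | A)))
w5 = C ^ w4 = C ^ (B ^ (~(A & (C | A))))
w8 = w1 & w5 = (B & C) & (C ^ (B ^ (~(A & (C | A)))))
At A=0, B=0, C=0: circuit gives 0, formula gives 1.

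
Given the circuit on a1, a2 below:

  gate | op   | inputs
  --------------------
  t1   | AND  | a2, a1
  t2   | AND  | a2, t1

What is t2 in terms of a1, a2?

a2 AND (a2 AND a1)

t1 = a2 AND a1
t2 = a2 AND t1 = a2 AND (a2 AND a1)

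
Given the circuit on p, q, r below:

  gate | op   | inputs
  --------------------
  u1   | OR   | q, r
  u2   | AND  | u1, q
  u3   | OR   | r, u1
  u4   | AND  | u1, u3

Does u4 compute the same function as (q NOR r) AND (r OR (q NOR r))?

No

u1 = q OR r
u3 = r OR u1 = r OR (q OR r)
u4 = u1 AND u3 = (q OR r) AND (r OR (q OR r))
At p=0, q=0, r=0: circuit gives 0, formula gives 1.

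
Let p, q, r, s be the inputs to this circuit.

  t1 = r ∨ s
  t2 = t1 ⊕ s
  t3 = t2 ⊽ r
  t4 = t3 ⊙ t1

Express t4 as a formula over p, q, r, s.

(((r ∨ s) ⊕ s) ⊽ r) ⊙ (r ∨ s)

t1 = r ∨ s
t2 = t1 ⊕ s = (r ∨ s) ⊕ s
t3 = t2 ⊽ r = ((r ∨ s) ⊕ s) ⊽ r
t4 = t3 ⊙ t1 = (((r ∨ s) ⊕ s) ⊽ r) ⊙ (r ∨ s)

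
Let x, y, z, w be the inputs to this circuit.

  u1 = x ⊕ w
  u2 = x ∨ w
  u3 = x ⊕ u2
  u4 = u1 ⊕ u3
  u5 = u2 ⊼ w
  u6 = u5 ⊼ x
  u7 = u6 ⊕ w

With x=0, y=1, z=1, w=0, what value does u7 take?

u2 = 0 ∨ 0 = 0
u5 = 0 ⊼ 0 = 1
u6 = 1 ⊼ 0 = 1
u7 = 1 ⊕ 0 = 1

1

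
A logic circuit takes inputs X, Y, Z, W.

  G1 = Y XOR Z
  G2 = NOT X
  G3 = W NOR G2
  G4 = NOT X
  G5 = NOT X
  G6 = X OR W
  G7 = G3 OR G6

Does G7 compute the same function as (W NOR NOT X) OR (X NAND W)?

No

G2 = NOT X
G3 = W NOR G2 = W NOR NOT X
G6 = X OR W
G7 = G3 OR G6 = (W NOR NOT X) OR (X OR W)
At X=0, Y=0, Z=0, W=0: circuit gives 0, formula gives 1.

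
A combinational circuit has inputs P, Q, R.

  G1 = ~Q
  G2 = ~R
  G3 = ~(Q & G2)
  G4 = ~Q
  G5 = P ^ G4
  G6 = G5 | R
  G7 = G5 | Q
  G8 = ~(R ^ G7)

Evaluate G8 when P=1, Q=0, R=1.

0

G4 = ~0 = 1
G5 = 1 ^ 1 = 0
G7 = 0 | 0 = 0
G8 = ~(1 ^ 0) = 0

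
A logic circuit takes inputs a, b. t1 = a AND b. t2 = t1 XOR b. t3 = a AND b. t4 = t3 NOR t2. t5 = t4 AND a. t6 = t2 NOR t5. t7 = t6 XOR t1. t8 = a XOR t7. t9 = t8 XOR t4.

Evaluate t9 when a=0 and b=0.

0

t1 = 0 AND 0 = 0
t2 = 0 XOR 0 = 0
t3 = 0 AND 0 = 0
t4 = 0 NOR 0 = 1
t5 = 1 AND 0 = 0
t6 = 0 NOR 0 = 1
t7 = 1 XOR 0 = 1
t8 = 0 XOR 1 = 1
t9 = 1 XOR 1 = 0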